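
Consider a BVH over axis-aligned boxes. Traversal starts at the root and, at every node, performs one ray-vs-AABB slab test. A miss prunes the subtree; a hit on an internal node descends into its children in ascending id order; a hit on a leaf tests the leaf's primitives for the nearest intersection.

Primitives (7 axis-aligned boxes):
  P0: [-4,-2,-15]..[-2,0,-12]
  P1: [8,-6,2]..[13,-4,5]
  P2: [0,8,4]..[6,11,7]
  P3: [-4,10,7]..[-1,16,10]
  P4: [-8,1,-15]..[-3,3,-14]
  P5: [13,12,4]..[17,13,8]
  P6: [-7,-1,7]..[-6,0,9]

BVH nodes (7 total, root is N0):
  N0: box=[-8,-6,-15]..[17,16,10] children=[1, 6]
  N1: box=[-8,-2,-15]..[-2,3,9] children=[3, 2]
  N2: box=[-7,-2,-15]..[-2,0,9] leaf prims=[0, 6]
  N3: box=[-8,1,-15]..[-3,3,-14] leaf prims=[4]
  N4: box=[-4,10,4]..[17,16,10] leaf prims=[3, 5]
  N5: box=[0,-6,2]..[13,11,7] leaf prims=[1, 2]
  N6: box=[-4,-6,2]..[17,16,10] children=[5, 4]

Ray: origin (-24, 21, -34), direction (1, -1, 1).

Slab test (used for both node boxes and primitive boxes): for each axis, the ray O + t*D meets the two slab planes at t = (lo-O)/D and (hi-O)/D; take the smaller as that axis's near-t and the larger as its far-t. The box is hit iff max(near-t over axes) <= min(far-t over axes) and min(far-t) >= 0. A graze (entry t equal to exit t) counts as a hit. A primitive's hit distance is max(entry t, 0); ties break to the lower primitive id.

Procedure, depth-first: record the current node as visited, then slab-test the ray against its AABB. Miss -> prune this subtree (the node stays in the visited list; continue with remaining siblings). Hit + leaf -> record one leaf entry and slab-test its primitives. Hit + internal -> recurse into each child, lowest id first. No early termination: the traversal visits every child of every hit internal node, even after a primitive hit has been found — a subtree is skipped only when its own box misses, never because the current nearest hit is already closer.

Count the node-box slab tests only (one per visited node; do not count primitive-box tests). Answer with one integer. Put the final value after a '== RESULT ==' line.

Traverse from the root:
N0 x:[16,41] y:[5,27] z:[19,44] -> hit [19,27], descend [1, 6]
  N1 x:[16,22] y:[18,23] z:[19,43] -> hit [19,22], descend [2, 3]
    N2 x:[17,22] y:[21,23] z:[19,43] -> hit [21,22] leaf, test {P0@t=21, P6(miss)}
    N3 x:[16,21] y:[18,20] z:[19,20] -> hit [19,20] leaf, test {P4@t=19}
  N6 x:[20,41] y:[5,27] z:[36,44] -> miss, prune

Summary -> nodes [0, 1, 2, 3, 6]; box-tests=5; leaf-entries=2; first=P4

== RESULT ==
5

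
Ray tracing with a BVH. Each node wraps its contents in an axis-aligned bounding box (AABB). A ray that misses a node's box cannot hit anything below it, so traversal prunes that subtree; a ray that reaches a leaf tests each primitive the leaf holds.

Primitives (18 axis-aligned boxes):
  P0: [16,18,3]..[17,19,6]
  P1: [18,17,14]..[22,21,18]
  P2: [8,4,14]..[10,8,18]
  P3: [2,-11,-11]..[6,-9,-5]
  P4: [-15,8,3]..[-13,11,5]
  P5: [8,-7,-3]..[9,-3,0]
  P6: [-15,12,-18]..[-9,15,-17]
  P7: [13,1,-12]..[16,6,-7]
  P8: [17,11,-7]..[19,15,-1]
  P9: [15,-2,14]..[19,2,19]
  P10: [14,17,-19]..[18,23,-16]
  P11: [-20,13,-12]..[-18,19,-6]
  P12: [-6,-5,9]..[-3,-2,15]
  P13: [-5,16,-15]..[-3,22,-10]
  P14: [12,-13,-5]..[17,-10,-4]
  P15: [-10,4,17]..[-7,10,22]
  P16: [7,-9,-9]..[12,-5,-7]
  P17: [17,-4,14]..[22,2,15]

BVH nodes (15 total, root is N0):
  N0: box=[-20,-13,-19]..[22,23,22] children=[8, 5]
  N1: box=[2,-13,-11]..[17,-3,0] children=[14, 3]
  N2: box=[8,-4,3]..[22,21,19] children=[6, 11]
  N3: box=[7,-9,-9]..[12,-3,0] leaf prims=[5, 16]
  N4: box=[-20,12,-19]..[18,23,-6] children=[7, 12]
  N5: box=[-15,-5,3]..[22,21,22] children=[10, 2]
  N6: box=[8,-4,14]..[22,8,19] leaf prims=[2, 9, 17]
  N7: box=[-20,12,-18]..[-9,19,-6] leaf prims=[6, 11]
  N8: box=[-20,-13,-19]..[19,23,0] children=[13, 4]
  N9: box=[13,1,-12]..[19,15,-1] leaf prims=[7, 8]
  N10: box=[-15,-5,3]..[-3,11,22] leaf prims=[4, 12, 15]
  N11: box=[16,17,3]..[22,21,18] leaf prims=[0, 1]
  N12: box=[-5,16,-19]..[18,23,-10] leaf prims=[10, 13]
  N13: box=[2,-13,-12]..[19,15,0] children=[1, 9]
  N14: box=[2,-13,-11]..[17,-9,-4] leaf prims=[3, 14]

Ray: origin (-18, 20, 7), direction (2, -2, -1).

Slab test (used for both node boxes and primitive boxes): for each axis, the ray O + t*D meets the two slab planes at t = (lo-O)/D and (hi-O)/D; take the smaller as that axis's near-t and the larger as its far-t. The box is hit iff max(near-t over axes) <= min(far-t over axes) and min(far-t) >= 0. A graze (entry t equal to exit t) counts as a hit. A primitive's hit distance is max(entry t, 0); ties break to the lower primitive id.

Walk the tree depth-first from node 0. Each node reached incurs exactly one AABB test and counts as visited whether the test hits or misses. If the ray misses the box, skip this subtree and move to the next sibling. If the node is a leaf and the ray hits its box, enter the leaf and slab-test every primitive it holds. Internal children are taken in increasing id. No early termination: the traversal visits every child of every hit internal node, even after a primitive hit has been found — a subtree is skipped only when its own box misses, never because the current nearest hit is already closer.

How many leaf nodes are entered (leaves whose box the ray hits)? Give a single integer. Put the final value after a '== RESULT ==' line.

Trace the traversal:
N0 x:[-1,20] y:[-3/2,33/2] z:[-15,26] -> hit [-1,33/2], descend [5, 8]
  N5 x:[3/2,20] y:[-1/2,25/2] z:[-15,4] -> hit [3/2,4], descend [2, 10]
    N2 x:[13,20] y:[-1/2,12] z:[-12,4] -> miss, prune
    N10 x:[3/2,15/2] y:[9/2,25/2] z:[-15,4] -> miss, prune
  N8 x:[-1,37/2] y:[-3/2,33/2] z:[7,26] -> hit [7,33/2], descend [4, 13]
    N4 x:[-1,18] y:[-3/2,4] z:[13,26] -> miss, prune
    N13 x:[10,37/2] y:[5/2,33/2] z:[7,19] -> hit [10,33/2], descend [1, 9]
      N1 x:[10,35/2] y:[23/2,33/2] z:[7,18] -> hit [23/2,33/2], descend [3, 14]
        N3 x:[25/2,15] y:[23/2,29/2] z:[7,16] -> hit [25/2,29/2] leaf, test {P5(miss), P16@t=14}
        N14 x:[10,35/2] y:[29/2,33/2] z:[11,18] -> hit [29/2,33/2] leaf, test {P3(miss), P14(miss)}
      N9 x:[31/2,37/2] y:[5/2,19/2] z:[8,19] -> miss, prune

Visited [0, 5, 2, 10, 8, 4, 13, 1, 3, 14, 9]. Tests: 11 box, 2 leaf. Nearest: P16.

== RESULT ==
2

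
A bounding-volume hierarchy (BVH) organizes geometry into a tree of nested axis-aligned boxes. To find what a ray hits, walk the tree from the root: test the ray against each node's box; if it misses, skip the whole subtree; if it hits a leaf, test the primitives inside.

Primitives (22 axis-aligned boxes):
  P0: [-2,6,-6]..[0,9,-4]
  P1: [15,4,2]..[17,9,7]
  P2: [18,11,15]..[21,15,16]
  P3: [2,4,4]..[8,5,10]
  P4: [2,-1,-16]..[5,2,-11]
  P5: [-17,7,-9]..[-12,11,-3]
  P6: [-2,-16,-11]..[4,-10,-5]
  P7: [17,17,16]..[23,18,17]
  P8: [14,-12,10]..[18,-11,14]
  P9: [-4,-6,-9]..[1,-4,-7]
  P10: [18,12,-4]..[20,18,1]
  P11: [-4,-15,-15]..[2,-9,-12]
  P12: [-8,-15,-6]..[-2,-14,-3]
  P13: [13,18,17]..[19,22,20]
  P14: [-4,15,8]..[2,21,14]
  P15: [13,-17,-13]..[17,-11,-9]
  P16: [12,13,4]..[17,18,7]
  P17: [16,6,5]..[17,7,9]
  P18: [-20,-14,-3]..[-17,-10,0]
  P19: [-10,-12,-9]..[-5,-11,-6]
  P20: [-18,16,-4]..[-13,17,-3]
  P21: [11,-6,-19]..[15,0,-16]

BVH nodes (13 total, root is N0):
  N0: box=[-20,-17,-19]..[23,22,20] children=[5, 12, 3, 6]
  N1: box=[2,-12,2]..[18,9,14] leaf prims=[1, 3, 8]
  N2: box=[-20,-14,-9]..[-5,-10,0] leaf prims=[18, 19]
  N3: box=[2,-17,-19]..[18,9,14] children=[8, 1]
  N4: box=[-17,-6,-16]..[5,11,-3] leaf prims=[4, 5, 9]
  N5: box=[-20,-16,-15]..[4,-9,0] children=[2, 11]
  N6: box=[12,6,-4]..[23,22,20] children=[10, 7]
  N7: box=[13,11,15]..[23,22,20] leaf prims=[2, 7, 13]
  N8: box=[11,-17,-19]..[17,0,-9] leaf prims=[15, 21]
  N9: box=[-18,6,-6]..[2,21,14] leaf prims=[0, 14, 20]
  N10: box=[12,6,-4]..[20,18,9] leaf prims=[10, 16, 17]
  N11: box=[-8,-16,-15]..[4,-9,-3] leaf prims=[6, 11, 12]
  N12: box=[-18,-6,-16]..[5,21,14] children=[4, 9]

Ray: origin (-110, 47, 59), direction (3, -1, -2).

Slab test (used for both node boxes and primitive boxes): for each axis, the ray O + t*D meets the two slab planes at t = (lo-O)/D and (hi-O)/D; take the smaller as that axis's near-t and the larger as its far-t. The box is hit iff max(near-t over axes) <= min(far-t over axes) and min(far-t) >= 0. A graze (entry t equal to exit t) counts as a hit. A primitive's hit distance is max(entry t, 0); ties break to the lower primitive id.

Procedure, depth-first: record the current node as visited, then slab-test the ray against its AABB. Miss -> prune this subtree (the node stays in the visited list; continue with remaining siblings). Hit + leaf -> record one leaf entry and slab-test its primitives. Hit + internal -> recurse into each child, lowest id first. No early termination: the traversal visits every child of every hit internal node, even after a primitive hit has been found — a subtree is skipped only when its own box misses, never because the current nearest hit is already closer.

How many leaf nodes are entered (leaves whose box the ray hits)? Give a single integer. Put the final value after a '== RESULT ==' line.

Trace the traversal:
N0 x:[30,133/3] y:[25,64] z:[39/2,39] -> hit [30,39], descend [3, 5, 6, 12]
  N3 x:[112/3,128/3] y:[38,64] z:[45/2,39] -> hit [38,39], descend [1, 8]
    N1 x:[112/3,128/3] y:[38,59] z:[45/2,57/2] -> miss, prune
    N8 x:[121/3,127/3] y:[47,64] z:[34,39] -> miss, prune
  N5 x:[30,38] y:[56,63] z:[59/2,37] -> miss, prune
  N6 x:[122/3,133/3] y:[25,41] z:[39/2,63/2] -> miss, prune
  N12 x:[92/3,115/3] y:[26,53] z:[45/2,75/2] -> hit [92/3,75/2], descend [4, 9]
    N4 x:[31,115/3] y:[36,53] z:[31,75/2] -> hit [36,75/2] leaf, test {P4(miss), P5(miss), P9(miss)}
    N9 x:[92/3,112/3] y:[26,41] z:[45/2,65/2] -> hit [92/3,65/2] leaf, test {P0(miss), P14(miss), P20@t=31}

Summary -> nodes [0, 3, 1, 8, 5, 6, 12, 4, 9]; box-tests=9; leaf-entries=2; first=P20

== RESULT ==
2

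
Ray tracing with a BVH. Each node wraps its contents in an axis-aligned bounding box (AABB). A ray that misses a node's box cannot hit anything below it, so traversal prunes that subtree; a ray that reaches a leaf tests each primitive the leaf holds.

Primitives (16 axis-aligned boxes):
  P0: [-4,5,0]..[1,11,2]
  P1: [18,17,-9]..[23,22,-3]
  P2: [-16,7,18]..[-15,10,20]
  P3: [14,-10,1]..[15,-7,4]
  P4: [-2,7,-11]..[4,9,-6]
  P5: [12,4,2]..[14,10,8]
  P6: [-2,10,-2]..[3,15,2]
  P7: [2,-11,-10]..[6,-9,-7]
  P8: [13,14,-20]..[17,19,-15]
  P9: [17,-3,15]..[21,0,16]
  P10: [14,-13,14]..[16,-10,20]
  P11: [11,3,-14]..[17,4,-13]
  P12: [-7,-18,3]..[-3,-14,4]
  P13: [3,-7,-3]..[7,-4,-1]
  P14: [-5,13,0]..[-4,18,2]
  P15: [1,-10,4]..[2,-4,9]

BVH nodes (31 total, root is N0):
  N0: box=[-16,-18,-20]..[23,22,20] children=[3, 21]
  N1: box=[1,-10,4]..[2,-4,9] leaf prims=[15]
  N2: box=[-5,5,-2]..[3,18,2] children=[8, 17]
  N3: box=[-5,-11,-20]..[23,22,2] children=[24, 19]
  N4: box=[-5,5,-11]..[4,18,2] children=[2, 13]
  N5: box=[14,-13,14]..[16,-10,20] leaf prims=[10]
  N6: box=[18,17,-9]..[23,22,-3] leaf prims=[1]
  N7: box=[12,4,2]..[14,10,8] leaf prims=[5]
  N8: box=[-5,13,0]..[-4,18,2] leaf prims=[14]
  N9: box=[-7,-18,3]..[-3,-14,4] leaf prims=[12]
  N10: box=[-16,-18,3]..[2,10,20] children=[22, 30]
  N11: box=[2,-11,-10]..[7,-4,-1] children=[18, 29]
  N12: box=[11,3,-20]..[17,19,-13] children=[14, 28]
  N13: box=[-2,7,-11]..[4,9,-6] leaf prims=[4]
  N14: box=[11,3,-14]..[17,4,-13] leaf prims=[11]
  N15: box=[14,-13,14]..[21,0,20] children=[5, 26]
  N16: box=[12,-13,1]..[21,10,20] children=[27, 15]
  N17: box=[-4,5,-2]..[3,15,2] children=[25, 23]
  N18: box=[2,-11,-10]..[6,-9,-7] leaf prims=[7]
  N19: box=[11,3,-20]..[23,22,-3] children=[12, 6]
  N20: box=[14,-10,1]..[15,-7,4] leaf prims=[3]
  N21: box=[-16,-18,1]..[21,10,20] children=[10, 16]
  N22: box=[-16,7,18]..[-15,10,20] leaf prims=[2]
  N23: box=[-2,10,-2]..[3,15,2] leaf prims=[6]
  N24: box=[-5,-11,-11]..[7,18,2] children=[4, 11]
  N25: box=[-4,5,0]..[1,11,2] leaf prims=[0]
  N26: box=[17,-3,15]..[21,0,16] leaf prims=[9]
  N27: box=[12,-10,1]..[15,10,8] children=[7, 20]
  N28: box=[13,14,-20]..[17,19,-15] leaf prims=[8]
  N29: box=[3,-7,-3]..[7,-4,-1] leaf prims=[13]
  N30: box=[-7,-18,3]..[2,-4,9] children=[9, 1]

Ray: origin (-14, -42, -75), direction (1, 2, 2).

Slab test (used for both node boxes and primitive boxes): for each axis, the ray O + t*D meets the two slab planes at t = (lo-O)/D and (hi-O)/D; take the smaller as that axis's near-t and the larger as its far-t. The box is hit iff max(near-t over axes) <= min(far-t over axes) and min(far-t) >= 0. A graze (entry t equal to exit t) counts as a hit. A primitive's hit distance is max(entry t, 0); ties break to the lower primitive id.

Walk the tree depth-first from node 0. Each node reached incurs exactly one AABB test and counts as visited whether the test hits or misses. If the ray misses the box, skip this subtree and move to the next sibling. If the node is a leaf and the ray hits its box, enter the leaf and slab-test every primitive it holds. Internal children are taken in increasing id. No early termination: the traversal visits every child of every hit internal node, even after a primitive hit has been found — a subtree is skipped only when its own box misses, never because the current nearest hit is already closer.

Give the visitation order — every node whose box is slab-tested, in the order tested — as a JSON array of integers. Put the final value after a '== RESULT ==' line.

Trace the traversal:
N0 x:[-2,37] y:[12,32] z:[55/2,95/2] -> hit [55/2,32], descend [3, 21]
  N3 x:[9,37] y:[31/2,32] z:[55/2,77/2] -> hit [55/2,32], descend [19, 24]
    N19 x:[25,37] y:[45/2,32] z:[55/2,36] -> hit [55/2,32], descend [6, 12]
      N6 x:[32,37] y:[59/2,32] z:[33,36] -> miss, prune
      N12 x:[25,31] y:[45/2,61/2] z:[55/2,31] -> hit [55/2,61/2], descend [14, 28]
        N14 x:[25,31] y:[45/2,23] z:[61/2,31] -> miss, prune
        N28 x:[27,31] y:[28,61/2] z:[55/2,30] -> hit [28,30] leaf, test {P8@t=28}
    N24 x:[9,21] y:[31/2,30] z:[32,77/2] -> miss, prune
  N21 x:[-2,35] y:[12,26] z:[38,95/2] -> miss, prune

order=[0, 3, 19, 6, 12, 14, 28, 24, 21]  |boxes|=9  |leaves|=1  hit=P8

== RESULT ==
[0, 3, 19, 6, 12, 14, 28, 24, 21]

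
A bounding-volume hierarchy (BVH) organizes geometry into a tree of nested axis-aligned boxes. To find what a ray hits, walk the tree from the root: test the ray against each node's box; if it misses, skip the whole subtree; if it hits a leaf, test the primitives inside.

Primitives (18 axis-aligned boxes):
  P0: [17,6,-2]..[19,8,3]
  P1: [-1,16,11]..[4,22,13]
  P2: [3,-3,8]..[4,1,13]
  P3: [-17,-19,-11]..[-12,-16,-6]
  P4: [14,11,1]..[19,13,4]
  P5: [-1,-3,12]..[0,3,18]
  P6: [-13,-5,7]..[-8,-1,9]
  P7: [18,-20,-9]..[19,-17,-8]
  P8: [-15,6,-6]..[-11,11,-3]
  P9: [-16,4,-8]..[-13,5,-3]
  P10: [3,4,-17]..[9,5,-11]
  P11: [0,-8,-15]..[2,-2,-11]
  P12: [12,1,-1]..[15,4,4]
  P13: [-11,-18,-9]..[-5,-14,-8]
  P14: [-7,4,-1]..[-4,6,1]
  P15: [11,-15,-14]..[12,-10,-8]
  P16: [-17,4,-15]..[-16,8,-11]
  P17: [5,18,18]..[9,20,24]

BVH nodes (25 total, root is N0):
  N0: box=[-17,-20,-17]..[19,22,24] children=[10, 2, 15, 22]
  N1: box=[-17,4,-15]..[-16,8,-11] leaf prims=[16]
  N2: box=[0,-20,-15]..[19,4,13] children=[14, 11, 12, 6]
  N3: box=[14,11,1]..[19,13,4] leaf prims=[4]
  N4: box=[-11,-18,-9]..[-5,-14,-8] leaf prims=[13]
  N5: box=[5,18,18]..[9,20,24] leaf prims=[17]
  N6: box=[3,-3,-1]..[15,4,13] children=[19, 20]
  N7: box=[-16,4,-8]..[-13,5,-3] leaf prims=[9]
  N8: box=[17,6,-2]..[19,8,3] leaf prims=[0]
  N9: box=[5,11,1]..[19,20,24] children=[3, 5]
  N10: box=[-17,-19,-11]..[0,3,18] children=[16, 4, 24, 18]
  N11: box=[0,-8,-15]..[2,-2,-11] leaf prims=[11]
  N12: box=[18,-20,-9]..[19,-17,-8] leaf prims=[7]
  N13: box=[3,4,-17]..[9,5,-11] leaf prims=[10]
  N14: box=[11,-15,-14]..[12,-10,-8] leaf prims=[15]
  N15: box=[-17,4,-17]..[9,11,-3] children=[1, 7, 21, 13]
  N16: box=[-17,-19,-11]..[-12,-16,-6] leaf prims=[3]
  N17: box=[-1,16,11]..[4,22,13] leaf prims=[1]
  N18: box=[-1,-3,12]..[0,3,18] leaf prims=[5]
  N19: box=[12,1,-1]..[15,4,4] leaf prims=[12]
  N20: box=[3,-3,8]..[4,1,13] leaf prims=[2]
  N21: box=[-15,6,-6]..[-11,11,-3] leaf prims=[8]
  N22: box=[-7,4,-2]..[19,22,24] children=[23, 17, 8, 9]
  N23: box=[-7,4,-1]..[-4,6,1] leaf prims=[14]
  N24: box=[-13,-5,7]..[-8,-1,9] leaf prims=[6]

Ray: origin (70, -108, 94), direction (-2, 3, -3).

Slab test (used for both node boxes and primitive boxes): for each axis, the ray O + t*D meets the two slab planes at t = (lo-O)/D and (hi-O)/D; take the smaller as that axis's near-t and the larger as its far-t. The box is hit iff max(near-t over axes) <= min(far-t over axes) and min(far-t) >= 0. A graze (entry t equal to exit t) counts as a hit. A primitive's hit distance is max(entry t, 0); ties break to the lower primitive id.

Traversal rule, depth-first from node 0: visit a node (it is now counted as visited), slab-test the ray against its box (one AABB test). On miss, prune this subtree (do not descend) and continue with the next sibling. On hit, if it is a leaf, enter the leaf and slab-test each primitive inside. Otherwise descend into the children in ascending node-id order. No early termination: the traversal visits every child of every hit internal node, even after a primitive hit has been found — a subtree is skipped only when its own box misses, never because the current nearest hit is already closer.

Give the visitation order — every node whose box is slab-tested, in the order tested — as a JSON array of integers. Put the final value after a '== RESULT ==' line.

Traverse from the root:
N0 x:[51/2,87/2] y:[88/3,130/3] z:[70/3,37] -> hit [88/3,37], descend [2, 10, 15, 22]
  N2 x:[51/2,35] y:[88/3,112/3] z:[27,109/3] -> hit [88/3,35], descend [6, 11, 12, 14]
    N6 x:[55/2,67/2] y:[35,112/3] z:[27,95/3] -> miss, prune
    N11 x:[34,35] y:[100/3,106/3] z:[35,109/3] -> hit [35,35] leaf, test {P11@t=35}
    N12 x:[51/2,26] y:[88/3,91/3] z:[34,103/3] -> miss, prune
    N14 x:[29,59/2] y:[31,98/3] z:[34,36] -> miss, prune
  N10 x:[35,87/2] y:[89/3,37] z:[76/3,35] -> hit [35,35], descend [4, 16, 18, 24]
    N4 x:[75/2,81/2] y:[30,94/3] z:[34,103/3] -> miss, prune
    N16 x:[41,87/2] y:[89/3,92/3] z:[100/3,35] -> miss, prune
    N18 x:[35,71/2] y:[35,37] z:[76/3,82/3] -> miss, prune
    N24 x:[39,83/2] y:[103/3,107/3] z:[85/3,29] -> miss, prune
  N15 x:[61/2,87/2] y:[112/3,119/3] z:[97/3,37] -> miss, prune
  N22 x:[51/2,77/2] y:[112/3,130/3] z:[70/3,32] -> miss, prune

13 AABB tests over nodes [0, 2, 6, 11, 12, 14, 10, 4, 16, 18, 24, 15, 22]; 1 leaf entered; closest P11.

== RESULT ==
[0, 2, 6, 11, 12, 14, 10, 4, 16, 18, 24, 15, 22]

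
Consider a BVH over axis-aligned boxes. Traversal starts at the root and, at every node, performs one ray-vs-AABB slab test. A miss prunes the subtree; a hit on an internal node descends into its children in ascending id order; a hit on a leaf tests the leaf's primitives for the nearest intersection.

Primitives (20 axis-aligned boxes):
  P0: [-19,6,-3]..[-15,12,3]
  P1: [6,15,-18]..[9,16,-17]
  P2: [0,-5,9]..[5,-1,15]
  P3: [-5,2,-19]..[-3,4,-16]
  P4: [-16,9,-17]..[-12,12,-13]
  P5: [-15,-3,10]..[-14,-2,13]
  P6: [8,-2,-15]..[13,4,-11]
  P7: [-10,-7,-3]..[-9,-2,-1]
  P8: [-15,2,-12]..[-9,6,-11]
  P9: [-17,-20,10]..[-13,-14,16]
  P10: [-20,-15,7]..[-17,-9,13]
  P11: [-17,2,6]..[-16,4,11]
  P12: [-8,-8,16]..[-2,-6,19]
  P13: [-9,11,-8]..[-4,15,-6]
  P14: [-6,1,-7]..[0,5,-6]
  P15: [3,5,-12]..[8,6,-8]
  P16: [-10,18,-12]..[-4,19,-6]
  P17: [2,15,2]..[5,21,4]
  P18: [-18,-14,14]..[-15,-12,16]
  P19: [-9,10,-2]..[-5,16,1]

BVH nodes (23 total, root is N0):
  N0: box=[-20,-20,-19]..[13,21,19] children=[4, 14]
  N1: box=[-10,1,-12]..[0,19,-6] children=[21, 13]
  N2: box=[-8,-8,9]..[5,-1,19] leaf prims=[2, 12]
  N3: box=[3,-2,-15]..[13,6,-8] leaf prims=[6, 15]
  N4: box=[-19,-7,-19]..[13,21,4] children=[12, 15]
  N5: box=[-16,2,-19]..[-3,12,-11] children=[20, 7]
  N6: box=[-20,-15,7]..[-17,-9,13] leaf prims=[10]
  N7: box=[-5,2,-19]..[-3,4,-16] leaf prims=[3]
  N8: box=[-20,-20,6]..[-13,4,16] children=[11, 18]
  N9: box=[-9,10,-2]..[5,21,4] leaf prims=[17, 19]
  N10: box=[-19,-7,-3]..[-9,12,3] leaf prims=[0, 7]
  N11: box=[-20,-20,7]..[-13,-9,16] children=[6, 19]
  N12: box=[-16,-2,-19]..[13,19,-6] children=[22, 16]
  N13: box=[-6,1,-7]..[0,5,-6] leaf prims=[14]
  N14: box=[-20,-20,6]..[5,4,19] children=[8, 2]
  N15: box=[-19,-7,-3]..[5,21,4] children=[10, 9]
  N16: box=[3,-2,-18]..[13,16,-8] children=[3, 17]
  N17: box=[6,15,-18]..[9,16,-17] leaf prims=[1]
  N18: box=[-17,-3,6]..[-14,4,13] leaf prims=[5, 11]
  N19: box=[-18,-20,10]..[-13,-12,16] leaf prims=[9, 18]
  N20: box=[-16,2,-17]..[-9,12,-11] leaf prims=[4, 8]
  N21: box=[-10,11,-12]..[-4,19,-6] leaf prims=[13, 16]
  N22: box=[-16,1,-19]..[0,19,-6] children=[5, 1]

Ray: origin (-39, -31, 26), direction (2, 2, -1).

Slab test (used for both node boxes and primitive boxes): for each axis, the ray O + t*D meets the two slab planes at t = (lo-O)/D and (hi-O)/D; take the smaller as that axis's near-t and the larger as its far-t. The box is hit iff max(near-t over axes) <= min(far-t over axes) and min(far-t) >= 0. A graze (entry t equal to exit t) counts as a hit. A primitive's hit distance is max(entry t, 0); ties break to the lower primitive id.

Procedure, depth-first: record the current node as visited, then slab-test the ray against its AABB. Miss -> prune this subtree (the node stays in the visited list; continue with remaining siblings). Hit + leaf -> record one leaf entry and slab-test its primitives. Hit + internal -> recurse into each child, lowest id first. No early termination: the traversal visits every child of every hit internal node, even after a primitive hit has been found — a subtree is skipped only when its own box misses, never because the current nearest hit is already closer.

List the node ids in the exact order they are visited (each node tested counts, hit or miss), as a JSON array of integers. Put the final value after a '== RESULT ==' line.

Trace the traversal:
N0 x:[19/2,26] y:[11/2,26] z:[7,45] -> hit [19/2,26], descend [4, 14]
  N4 x:[10,26] y:[12,26] z:[22,45] -> hit [22,26], descend [12, 15]
    N12 x:[23/2,26] y:[29/2,25] z:[32,45] -> miss, prune
    N15 x:[10,22] y:[12,26] z:[22,29] -> hit [22,22], descend [9, 10]
      N9 x:[15,22] y:[41/2,26] z:[22,28] -> hit [22,22] leaf, test {P17(miss), P19(miss)}
      N10 x:[10,15] y:[12,43/2] z:[23,29] -> miss, prune
  N14 x:[19/2,22] y:[11/2,35/2] z:[7,20] -> hit [19/2,35/2], descend [2, 8]
    N2 x:[31/2,22] y:[23/2,15] z:[7,17] -> miss, prune
    N8 x:[19/2,13] y:[11/2,35/2] z:[10,20] -> hit [10,13], descend [11, 18]
      N11 x:[19/2,13] y:[11/2,11] z:[10,19] -> hit [10,11], descend [6, 19]
        N6 x:[19/2,11] y:[8,11] z:[13,19] -> miss, prune
        N19 x:[21/2,13] y:[11/2,19/2] z:[10,16] -> miss, prune
      N18 x:[11,25/2] y:[14,35/2] z:[13,20] -> miss, prune

Summary -> nodes [0, 4, 12, 15, 9, 10, 14, 2, 8, 11, 6, 19, 18]; box-tests=13; leaf-entries=1; first=miss

== RESULT ==
[0, 4, 12, 15, 9, 10, 14, 2, 8, 11, 6, 19, 18]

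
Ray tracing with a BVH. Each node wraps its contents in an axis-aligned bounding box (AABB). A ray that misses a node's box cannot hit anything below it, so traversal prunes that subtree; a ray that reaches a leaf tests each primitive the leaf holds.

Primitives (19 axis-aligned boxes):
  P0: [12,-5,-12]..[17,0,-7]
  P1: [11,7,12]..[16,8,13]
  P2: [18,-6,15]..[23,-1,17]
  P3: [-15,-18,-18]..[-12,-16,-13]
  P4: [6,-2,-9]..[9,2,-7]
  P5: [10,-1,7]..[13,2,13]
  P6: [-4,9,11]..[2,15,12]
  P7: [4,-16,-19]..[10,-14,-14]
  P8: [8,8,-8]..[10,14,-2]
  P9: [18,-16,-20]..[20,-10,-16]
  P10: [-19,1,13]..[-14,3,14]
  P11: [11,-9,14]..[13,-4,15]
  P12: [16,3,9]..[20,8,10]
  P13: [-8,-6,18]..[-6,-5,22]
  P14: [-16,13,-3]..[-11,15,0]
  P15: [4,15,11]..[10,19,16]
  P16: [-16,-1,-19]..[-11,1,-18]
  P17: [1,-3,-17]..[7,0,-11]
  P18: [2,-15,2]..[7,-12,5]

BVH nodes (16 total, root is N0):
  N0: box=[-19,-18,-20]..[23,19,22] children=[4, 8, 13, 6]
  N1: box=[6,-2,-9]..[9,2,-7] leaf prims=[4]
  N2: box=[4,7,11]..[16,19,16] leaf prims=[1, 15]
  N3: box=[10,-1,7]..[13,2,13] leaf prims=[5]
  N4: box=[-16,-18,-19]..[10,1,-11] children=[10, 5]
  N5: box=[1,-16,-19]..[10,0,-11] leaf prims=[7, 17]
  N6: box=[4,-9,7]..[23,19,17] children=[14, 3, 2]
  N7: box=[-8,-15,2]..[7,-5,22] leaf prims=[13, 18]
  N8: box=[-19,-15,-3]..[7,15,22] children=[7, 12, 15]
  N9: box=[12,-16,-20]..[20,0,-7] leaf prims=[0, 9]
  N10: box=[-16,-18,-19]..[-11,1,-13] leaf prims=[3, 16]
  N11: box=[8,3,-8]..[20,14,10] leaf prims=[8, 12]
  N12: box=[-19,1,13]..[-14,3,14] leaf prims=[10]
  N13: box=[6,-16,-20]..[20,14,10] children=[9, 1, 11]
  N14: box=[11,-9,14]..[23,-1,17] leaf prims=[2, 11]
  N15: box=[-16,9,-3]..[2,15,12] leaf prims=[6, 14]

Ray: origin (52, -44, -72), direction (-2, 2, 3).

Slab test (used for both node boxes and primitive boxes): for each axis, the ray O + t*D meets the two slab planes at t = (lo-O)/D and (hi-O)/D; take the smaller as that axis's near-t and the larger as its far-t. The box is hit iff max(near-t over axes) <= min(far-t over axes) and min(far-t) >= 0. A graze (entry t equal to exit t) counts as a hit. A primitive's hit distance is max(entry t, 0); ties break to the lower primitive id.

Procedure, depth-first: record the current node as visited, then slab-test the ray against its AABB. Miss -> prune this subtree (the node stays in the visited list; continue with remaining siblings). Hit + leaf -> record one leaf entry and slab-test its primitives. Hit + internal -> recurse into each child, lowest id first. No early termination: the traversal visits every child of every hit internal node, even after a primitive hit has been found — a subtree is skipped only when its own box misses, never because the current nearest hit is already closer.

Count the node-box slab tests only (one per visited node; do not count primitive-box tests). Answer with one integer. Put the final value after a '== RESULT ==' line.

Trace the traversal:
N0 x:[29/2,71/2] y:[13,63/2] z:[52/3,94/3] -> hit [52/3,94/3], descend [4, 6, 8, 13]
  N4 x:[21,34] y:[13,45/2] z:[53/3,61/3] -> miss, prune
  N6 x:[29/2,24] y:[35/2,63/2] z:[79/3,89/3] -> miss, prune
  N8 x:[45/2,71/2] y:[29/2,59/2] z:[23,94/3] -> hit [23,59/2], descend [7, 12, 15]
    N7 x:[45/2,30] y:[29/2,39/2] z:[74/3,94/3] -> miss, prune
    N12 x:[33,71/2] y:[45/2,47/2] z:[85/3,86/3] -> miss, prune
    N15 x:[25,34] y:[53/2,59/2] z:[23,28] -> hit [53/2,28] leaf, test {P6@t=83/3, P14(miss)}
  N13 x:[16,23] y:[14,29] z:[52/3,82/3] -> hit [52/3,23], descend [1, 9, 11]
    N1 x:[43/2,23] y:[21,23] z:[21,65/3] -> hit [43/2,65/3] leaf, test {P4@t=43/2}
    N9 x:[16,20] y:[14,22] z:[52/3,65/3] -> hit [52/3,20] leaf, test {P0@t=20, P9(miss)}
    N11 x:[16,22] y:[47/2,29] z:[64/3,82/3] -> miss, prune

11 AABB tests over nodes [0, 4, 6, 8, 7, 12, 15, 13, 1, 9, 11]; 3 leaves entered; closest P0.

== RESULT ==
11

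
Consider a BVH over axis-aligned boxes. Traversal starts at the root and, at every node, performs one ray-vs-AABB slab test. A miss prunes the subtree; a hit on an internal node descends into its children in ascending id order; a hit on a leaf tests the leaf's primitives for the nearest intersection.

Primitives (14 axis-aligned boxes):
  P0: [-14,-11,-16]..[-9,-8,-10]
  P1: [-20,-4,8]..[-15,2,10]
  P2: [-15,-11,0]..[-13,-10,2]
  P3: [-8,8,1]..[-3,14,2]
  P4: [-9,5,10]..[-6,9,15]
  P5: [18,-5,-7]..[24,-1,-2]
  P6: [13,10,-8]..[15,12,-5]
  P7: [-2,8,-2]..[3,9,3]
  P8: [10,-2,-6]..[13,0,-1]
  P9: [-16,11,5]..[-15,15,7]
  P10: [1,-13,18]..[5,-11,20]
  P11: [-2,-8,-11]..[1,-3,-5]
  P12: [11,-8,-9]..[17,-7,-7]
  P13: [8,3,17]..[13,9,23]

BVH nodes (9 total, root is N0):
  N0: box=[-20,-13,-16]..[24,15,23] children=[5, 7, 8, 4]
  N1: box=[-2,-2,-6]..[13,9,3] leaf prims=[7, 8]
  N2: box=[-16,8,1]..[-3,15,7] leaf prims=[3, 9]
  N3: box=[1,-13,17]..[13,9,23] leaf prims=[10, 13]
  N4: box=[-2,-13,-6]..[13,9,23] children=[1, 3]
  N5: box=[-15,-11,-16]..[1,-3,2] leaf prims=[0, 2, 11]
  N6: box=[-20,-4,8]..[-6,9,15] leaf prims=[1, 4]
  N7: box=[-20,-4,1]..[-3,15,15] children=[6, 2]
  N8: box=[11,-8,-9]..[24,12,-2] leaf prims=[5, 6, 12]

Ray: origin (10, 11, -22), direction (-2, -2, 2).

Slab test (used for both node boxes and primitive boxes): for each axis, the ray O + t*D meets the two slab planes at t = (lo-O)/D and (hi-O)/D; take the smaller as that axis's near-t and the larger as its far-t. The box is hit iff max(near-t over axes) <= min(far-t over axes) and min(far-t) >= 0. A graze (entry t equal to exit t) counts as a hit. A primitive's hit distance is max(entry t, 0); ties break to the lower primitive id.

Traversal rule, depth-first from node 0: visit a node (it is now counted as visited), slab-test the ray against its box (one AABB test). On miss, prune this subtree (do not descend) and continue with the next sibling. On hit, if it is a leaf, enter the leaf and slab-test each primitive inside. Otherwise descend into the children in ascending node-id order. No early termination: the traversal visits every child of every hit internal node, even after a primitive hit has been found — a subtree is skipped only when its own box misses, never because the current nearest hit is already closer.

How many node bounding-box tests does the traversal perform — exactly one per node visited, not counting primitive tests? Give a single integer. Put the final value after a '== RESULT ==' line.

Walk:
N0 x:[-7,15] y:[-2,12] z:[3,45/2] -> hit [3,12], descend [4, 5, 7, 8]
  N4 x:[-3/2,6] y:[1,12] z:[8,45/2] -> miss, prune
  N5 x:[9/2,25/2] y:[7,11] z:[3,12] -> hit [7,11] leaf, test {P0(miss), P2(miss), P11(miss)}
  N7 x:[13/2,15] y:[-2,15/2] z:[23/2,37/2] -> miss, prune
  N8 x:[-7,-1/2] y:[-1/2,19/2] z:[13/2,10] -> miss, prune

Visited [0, 4, 5, 7, 8]. Tests: 5 box, 1 leaf. Nearest: miss.

== RESULT ==
5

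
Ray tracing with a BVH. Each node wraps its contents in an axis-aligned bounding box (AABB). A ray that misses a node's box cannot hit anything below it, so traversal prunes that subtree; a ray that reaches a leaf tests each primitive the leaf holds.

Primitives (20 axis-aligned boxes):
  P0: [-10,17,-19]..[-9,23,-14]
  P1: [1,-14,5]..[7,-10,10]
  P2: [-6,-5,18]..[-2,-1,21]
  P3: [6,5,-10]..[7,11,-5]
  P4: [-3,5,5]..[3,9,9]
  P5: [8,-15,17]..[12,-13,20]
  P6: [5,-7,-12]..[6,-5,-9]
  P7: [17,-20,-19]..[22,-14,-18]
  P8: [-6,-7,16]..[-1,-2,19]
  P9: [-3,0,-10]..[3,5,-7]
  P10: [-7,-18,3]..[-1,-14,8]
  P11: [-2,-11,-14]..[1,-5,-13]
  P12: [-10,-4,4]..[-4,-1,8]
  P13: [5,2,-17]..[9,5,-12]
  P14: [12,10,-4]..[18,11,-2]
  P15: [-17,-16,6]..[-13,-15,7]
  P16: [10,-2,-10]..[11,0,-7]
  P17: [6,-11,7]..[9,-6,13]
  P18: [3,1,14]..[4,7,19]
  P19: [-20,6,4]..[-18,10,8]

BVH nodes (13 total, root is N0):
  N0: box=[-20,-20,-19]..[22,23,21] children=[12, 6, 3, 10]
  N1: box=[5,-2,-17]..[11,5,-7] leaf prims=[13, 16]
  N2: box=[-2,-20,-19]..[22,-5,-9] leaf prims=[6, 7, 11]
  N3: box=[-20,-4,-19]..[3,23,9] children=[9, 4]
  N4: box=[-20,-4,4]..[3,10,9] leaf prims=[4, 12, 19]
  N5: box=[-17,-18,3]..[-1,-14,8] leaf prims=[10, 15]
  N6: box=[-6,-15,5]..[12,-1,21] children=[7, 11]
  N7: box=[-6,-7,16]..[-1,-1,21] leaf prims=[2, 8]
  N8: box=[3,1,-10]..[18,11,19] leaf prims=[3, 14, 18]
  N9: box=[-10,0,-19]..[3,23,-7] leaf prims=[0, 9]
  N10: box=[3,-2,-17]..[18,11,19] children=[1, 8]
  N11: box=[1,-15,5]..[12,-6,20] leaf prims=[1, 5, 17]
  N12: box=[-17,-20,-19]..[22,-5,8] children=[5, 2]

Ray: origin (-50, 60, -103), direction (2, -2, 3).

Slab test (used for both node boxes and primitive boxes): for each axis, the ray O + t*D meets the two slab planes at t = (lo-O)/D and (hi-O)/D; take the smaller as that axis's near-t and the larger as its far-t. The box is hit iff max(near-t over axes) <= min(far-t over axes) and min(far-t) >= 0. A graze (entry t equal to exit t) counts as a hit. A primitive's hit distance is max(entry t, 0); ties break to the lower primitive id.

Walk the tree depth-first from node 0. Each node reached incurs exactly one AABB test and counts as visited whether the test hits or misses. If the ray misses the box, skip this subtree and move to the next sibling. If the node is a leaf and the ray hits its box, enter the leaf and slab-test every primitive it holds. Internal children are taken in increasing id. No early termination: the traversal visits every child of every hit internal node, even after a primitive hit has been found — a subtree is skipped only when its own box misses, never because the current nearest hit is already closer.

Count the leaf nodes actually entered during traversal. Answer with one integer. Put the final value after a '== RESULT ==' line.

Traverse from the root:
N0 x:[15,36] y:[37/2,40] z:[28,124/3] -> hit [28,36], descend [3, 6, 10, 12]
  N3 x:[15,53/2] y:[37/2,32] z:[28,112/3] -> miss, prune
  N6 x:[22,31] y:[61/2,75/2] z:[36,124/3] -> miss, prune
  N10 x:[53/2,34] y:[49/2,31] z:[86/3,122/3] -> hit [86/3,31], descend [1, 8]
    N1 x:[55/2,61/2] y:[55/2,31] z:[86/3,32] -> hit [86/3,61/2] leaf, test {P13@t=86/3, P16(miss)}
    N8 x:[53/2,34] y:[49/2,59/2] z:[31,122/3] -> miss, prune
  N12 x:[33/2,36] y:[65/2,40] z:[28,37] -> hit [65/2,36], descend [2, 5]
    N2 x:[24,36] y:[65/2,40] z:[28,94/3] -> miss, prune
    N5 x:[33/2,49/2] y:[37,39] z:[106/3,37] -> miss, prune

Summary -> nodes [0, 3, 6, 10, 1, 8, 12, 2, 5]; box-tests=9; leaf-entries=1; first=P13

== RESULT ==
1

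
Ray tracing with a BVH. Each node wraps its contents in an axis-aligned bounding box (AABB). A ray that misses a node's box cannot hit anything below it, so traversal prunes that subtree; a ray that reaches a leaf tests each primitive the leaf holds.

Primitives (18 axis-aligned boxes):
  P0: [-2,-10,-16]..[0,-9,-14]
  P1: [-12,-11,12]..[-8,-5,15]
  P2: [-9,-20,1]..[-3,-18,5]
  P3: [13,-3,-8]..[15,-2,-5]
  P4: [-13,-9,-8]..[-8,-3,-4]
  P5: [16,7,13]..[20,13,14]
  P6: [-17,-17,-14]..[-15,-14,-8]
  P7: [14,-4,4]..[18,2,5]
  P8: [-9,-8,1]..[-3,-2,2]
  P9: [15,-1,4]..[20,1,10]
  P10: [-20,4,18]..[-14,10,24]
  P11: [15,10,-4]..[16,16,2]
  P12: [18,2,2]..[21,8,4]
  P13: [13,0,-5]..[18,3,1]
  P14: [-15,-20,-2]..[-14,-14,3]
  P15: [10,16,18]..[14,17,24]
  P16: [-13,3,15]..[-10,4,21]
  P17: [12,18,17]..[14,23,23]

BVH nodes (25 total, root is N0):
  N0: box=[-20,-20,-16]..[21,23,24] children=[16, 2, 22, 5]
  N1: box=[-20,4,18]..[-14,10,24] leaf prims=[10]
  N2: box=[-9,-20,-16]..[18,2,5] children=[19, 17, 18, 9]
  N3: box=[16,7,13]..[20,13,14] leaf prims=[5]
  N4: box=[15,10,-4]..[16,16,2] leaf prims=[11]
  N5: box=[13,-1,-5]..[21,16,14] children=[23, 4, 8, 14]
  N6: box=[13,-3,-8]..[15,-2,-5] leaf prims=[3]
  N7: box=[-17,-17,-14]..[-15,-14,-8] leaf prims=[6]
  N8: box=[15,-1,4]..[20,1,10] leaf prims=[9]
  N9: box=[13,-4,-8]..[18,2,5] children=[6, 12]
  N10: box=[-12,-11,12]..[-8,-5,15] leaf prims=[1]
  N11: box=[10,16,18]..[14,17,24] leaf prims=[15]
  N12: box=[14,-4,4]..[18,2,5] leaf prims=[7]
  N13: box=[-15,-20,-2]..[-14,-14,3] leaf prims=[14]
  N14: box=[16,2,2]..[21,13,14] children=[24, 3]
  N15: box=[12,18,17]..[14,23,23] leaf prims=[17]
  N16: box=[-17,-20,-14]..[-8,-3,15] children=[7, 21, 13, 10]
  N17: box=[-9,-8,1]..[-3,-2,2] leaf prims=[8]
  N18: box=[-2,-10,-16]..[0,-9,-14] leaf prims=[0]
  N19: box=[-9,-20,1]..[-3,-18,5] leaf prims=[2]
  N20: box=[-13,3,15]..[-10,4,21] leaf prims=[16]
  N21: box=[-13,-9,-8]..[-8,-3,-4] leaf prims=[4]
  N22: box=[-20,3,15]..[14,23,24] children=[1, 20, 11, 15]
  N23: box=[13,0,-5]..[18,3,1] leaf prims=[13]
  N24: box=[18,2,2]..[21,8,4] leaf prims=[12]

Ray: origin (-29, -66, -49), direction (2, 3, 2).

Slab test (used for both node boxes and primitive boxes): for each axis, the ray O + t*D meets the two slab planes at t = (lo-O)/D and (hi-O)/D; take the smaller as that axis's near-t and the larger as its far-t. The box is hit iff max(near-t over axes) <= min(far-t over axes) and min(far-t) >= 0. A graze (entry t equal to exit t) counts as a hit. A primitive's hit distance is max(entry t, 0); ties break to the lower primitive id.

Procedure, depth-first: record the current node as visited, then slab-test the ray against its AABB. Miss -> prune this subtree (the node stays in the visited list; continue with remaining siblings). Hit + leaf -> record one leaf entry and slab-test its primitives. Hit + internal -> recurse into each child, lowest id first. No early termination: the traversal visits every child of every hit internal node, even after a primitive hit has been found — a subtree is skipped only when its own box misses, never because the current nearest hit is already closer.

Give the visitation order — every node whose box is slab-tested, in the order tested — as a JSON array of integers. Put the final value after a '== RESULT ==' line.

Traverse from the root:
N0 x:[9/2,25] y:[46/3,89/3] z:[33/2,73/2] -> hit [33/2,25], descend [2, 5, 16, 22]
  N2 x:[10,47/2] y:[46/3,68/3] z:[33/2,27] -> hit [33/2,68/3], descend [9, 17, 18, 19]
    N9 x:[21,47/2] y:[62/3,68/3] z:[41/2,27] -> hit [21,68/3], descend [6, 12]
      N6 x:[21,22] y:[21,64/3] z:[41/2,22] -> hit [21,64/3] leaf, test {P3@t=21}
      N12 x:[43/2,47/2] y:[62/3,68/3] z:[53/2,27] -> miss, prune
    N17 x:[10,13] y:[58/3,64/3] z:[25,51/2] -> miss, prune
    N18 x:[27/2,29/2] y:[56/3,19] z:[33/2,35/2] -> miss, prune
    N19 x:[10,13] y:[46/3,16] z:[25,27] -> miss, prune
  N5 x:[21,25] y:[65/3,82/3] z:[22,63/2] -> hit [22,25], descend [4, 8, 14, 23]
    N4 x:[22,45/2] y:[76/3,82/3] z:[45/2,51/2] -> miss, prune
    N8 x:[22,49/2] y:[65/3,67/3] z:[53/2,59/2] -> miss, prune
    N14 x:[45/2,25] y:[68/3,79/3] z:[51/2,63/2] -> miss, prune
    N23 x:[21,47/2] y:[22,23] z:[22,25] -> hit [22,23] leaf, test {P13@t=22}
  N16 x:[6,21/2] y:[46/3,21] z:[35/2,32] -> miss, prune
  N22 x:[9/2,43/2] y:[23,89/3] z:[32,73/2] -> miss, prune

Summary -> nodes [0, 2, 9, 6, 12, 17, 18, 19, 5, 4, 8, 14, 23, 16, 22]; box-tests=15; leaf-entries=2; first=P3

== RESULT ==
[0, 2, 9, 6, 12, 17, 18, 19, 5, 4, 8, 14, 23, 16, 22]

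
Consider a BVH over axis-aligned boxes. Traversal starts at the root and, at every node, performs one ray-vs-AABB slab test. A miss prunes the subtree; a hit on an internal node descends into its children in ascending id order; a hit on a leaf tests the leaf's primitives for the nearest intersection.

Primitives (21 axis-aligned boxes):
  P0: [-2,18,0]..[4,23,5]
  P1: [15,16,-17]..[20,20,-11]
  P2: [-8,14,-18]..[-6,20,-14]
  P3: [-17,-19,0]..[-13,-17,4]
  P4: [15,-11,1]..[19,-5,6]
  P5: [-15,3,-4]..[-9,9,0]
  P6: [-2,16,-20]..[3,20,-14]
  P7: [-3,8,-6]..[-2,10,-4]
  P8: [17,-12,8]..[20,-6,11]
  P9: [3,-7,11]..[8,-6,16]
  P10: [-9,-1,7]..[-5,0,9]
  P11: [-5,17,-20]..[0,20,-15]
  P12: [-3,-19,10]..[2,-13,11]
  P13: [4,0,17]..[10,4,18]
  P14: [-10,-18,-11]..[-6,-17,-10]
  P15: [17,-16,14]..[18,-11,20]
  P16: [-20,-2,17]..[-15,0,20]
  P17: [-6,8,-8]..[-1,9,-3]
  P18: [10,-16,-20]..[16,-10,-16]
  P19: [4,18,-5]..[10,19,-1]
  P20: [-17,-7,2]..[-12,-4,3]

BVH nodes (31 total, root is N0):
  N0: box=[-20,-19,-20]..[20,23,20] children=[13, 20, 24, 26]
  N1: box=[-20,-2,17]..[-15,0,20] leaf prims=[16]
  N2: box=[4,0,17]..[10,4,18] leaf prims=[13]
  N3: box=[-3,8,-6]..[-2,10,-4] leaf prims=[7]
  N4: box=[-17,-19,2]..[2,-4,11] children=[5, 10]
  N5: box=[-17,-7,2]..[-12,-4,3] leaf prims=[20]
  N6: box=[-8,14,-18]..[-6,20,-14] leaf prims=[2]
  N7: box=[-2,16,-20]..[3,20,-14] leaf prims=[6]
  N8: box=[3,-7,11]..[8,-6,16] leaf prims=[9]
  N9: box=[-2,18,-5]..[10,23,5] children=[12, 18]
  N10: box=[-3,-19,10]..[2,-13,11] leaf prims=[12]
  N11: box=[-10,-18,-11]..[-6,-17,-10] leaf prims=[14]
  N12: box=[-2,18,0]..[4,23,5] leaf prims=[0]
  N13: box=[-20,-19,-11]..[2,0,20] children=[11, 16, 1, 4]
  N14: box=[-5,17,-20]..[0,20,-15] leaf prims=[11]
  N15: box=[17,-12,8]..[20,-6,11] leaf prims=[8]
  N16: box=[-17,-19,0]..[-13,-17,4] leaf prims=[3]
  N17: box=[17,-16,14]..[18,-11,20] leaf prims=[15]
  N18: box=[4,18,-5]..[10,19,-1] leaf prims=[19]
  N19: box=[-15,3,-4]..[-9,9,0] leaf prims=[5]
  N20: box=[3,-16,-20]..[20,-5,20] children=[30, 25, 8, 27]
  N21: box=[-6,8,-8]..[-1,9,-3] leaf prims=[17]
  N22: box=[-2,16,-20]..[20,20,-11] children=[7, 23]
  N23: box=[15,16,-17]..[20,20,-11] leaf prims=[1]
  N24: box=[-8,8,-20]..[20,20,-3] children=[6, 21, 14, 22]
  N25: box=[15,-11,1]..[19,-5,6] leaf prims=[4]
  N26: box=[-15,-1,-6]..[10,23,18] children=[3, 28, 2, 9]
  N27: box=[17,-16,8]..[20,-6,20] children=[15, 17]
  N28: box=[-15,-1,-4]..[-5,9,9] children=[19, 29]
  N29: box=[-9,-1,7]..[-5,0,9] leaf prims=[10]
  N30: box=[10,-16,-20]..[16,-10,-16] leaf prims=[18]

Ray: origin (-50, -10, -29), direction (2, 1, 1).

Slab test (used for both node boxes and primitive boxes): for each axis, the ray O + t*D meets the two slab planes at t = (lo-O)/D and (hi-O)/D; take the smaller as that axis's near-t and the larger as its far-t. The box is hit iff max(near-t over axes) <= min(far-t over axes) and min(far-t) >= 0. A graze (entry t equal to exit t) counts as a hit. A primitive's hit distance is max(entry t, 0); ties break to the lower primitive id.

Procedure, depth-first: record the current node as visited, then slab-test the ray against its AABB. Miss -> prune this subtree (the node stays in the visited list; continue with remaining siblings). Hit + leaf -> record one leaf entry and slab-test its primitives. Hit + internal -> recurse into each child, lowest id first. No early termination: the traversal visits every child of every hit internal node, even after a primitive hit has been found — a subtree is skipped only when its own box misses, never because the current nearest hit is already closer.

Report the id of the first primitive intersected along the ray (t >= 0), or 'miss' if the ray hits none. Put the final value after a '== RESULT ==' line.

Traverse from the root:
N0 x:[15,35] y:[-9,33] z:[9,49] -> hit [15,33], descend [13, 20, 24, 26]
  N13 x:[15,26] y:[-9,10] z:[18,49] -> miss, prune
  N20 x:[53/2,35] y:[-6,5] z:[9,49] -> miss, prune
  N24 x:[21,35] y:[18,30] z:[9,26] -> hit [21,26], descend [6, 14, 21, 22]
    N6 x:[21,22] y:[24,30] z:[11,15] -> miss, prune
    N14 x:[45/2,25] y:[27,30] z:[9,14] -> miss, prune
    N21 x:[22,49/2] y:[18,19] z:[21,26] -> miss, prune
    N22 x:[24,35] y:[26,30] z:[9,18] -> miss, prune
  N26 x:[35/2,30] y:[9,33] z:[23,47] -> hit [23,30], descend [2, 3, 9, 28]
    N2 x:[27,30] y:[10,14] z:[46,47] -> miss, prune
    N3 x:[47/2,24] y:[18,20] z:[23,25] -> miss, prune
    N9 x:[24,30] y:[28,33] z:[24,34] -> hit [28,30], descend [12, 18]
      N12 x:[24,27] y:[28,33] z:[29,34] -> miss, prune
      N18 x:[27,30] y:[28,29] z:[24,28] -> hit [28,28] leaf, test {P19@t=28}
    N28 x:[35/2,45/2] y:[9,19] z:[25,38] -> miss, prune

order=[0, 13, 20, 24, 6, 14, 21, 22, 26, 2, 3, 9, 12, 18, 28]  |boxes|=15  |leaves|=1  hit=P19

== RESULT ==
19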